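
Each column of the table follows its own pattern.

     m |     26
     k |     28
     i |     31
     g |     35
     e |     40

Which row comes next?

c  46

Letter: letters move back 2 places in the alphabet; m, k, i, g, e → c.
Second component: differences are 2, 3, 4, … (increasing by 1 each time); 26, 28, 31, 35, 40 → 46.
Combining the parts gives c  46.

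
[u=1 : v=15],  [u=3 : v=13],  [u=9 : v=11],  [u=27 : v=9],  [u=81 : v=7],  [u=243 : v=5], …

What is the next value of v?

For the v, −2 each step: 15, 13, 11, 9, 7, 5 → 3.

3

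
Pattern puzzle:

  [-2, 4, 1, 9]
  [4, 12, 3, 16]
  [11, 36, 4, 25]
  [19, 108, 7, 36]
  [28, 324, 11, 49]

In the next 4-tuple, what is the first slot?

First slot: -2, 4, 11, 19, 28 → 38 (differences are 6, 7, 8, … (increasing by 1 each time)).
Second slot: ×3 each step; 4, 12, 36, 108, 324 → 972.
Third slot — each term is the sum of the two before it: 1, 3, 4, 7, 11 → 18.
Fourth slot: 9, 16, 25, 36, 49 → 64 (perfect squares: 3², 4², 5², …).

38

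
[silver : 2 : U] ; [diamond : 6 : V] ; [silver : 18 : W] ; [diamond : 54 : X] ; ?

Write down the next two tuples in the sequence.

[silver : 162 : Y], [diamond : 486 : Z]

Rank — alternates silver ↔ diamond: silver, diamond, silver, diamond → silver → diamond.
Second coordinate: ×3 each step; 2, 6, 18, 54 → 162 → 486.
For the letter, letters move forward 1 place in the alphabet: U, V, W, X → Y → Z.
Putting the parts together: [silver : 162 : Y] and then [diamond : 486 : Z].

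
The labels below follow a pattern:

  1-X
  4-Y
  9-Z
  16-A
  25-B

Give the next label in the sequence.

36-C

First component goes 1, 4, 9, 16, 25 → 36 (perfect squares: 1², 2², 3², …).
Letter goes X, Y, Z, A, B → C (letters move forward 1 place in the alphabet, wrapping Z→A).
Combining the parts gives 36-C.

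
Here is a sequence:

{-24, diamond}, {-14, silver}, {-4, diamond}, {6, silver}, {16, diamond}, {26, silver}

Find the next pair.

{36, diamond}

First value: +10 each step; -24, -14, -4, 6, 16, 26 → 36.
Rank — alternates diamond ↔ silver: diamond, silver, diamond, silver, diamond, silver → diamond.
So the next pair is {36, diamond}.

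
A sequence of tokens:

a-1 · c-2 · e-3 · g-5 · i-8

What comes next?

For the letter, letters move forward 2 places in the alphabet: a, c, e, g, i → k.
Second component: each term is the sum of the two before it, so 1, 2, 3, 5, 8 → 13.
Putting it together: k-13.

k-13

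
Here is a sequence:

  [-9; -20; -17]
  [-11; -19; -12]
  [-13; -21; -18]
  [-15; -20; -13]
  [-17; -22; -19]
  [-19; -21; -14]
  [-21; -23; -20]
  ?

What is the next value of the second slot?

-22

Second slot goes -20, -19, -21, -20, -22, -21, -23 → -22 (alternating steps +1, −2, +1, −2, …).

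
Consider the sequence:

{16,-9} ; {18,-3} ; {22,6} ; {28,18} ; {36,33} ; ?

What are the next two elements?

{46,51}, {58,72}

First part: 16, 18, 22, 28, 36 → 46 → 58 (differences are 2, 4, 6, … (increasing by 2 each time)).
Second part — differences are 6, 9, 12, … (increasing by 3 each time): -9, -3, 6, 18, 33 → 51 → 72.
Putting the parts together: {46,51} and then {58,72}.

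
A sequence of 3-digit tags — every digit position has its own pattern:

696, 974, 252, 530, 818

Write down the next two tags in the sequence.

First digit: 6, 9, 2, 5, 8 → 1 → 4 (+3 each step, mod 10).
Second digit: −2 each step, mod 10, so 9, 7, 5, 3, 1 → 9 → 7.
For the third digit, −2 each step, mod 10: 6, 4, 2, 0, 8 → 6 → 4.
Putting the parts together: 196 and then 474.

196 then 474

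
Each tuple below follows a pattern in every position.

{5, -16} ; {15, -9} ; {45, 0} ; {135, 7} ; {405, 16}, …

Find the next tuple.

First entry — ×3 each step: 5, 15, 45, 135, 405 → 1215.
Second entry: alternating steps +7, +9, +7, +9, …; -16, -9, 0, 7, 16 → 23.
So the next tuple is {1215, 23}.

{1215, 23}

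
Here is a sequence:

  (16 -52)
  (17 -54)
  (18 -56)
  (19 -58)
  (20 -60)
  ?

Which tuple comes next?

For the first component, +1 each step: 16, 17, 18, 19, 20 → 21.
Second component: −2 each step; -52, -54, -56, -58, -60 → -62.
Putting it together: (21 -62).

(21 -62)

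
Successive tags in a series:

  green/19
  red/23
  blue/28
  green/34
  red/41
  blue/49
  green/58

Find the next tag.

red/68

Colour goes green, red, blue, green, red, blue, green → red (repeats green → red → blue).
Second component goes 19, 23, 28, 34, 41, 49, 58 → 68 (differences are 4, 5, 6, … (increasing by 1 each time)).
Putting it together: red/68.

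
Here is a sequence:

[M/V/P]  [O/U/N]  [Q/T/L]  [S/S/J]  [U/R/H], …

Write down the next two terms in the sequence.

[W/Q/F], [Y/P/D]

First letter: letters move forward 2 places in the alphabet, so M, O, Q, S, U → W → Y.
For the second letter, letters move back 1 place in the alphabet: V, U, T, S, R → Q → P.
Third letter: letters move back 2 places in the alphabet; P, N, L, J, H → F → D.
Putting the parts together: [W/Q/F] and then [Y/P/D].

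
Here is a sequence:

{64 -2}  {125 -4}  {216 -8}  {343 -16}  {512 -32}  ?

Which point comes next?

{729 -64}

First part: perfect cubes: 4³, 5³, 6³, …; 64, 125, 216, 343, 512 → 729.
Second part — ×2 each step: -2, -4, -8, -16, -32 → -64.
Combining the parts gives {729 -64}.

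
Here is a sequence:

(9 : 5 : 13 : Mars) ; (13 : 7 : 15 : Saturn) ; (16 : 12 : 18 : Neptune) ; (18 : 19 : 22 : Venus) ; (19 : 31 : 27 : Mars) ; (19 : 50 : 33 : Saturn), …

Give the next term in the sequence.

(18 : 81 : 40 : Neptune)

First coordinate: 9, 13, 16, 18, 19, 19 → 18 (differences are 4, 3, 2, … (decreasing by 1 each time)).
Second coordinate — each term is the sum of the two before it: 5, 7, 12, 19, 31, 50 → 81.
Third coordinate — differences are 2, 3, 4, … (increasing by 1 each time): 13, 15, 18, 22, 27, 33 → 40.
For the planet, repeats Mars → Saturn → Neptune → Venus: Mars, Saturn, Neptune, Venus, Mars, Saturn → Neptune.
Putting it together: (18 : 81 : 40 : Neptune).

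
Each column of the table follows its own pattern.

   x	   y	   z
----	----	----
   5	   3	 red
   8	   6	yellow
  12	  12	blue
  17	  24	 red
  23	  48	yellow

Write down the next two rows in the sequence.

30  96  blue; 38  192  red

Column x: 5, 8, 12, 17, 23 → 30 → 38 (differences are 3, 4, 5, … (increasing by 1 each time)).
Column y — ×2 each step: 3, 6, 12, 24, 48 → 96 → 192.
Column z: red, yellow, blue, red, yellow → blue → red (repeats red → yellow → blue).
Putting the parts together: 30  96  blue and then 38  192  red.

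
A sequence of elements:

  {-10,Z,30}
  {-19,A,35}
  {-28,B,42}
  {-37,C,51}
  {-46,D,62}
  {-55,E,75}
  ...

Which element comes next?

First slot goes -10, -19, -28, -37, -46, -55 → -64 (−9 each step).
Letter: letters move forward 1 place in the alphabet, wrapping Z→A, so Z, A, B, C, D, E → F.
Third slot: differences are 5, 7, 9, … (increasing by 2 each time); 30, 35, 42, 51, 62, 75 → 90.
Combining the parts gives {-64,F,90}.

{-64,F,90}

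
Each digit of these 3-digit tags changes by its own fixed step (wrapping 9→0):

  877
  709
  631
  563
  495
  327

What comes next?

First digit: −1 each step, mod 10, so 8, 7, 6, 5, 4, 3 → 2.
Second digit: +3 each step, mod 10; 7, 0, 3, 6, 9, 2 → 5.
Third digit: 7, 9, 1, 3, 5, 7 → 9 (+2 each step, mod 10).
Combining the parts gives 259.

259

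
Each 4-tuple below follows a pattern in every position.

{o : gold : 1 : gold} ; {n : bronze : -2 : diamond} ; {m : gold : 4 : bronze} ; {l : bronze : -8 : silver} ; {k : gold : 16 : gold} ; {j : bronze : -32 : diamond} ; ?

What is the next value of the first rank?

For the first rank, alternates gold ↔ bronze: gold, bronze, gold, bronze, gold, bronze → gold.

gold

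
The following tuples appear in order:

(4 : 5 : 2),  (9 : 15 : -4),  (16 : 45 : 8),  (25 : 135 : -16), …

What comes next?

First component: perfect squares: 2², 3², 4², …, so 4, 9, 16, 25 → 36.
Second component — ×3 each step: 5, 15, 45, 135 → 405.
Third component: ×(-2) each step, so 2, -4, 8, -16 → 32.
Combining the parts gives (36 : 405 : 32).

(36 : 405 : 32)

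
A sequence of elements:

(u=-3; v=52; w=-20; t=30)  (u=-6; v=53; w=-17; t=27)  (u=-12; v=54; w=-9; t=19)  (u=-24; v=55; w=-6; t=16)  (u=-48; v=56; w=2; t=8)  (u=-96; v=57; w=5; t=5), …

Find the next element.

(u=-192; v=58; w=13; t=-3)

U: -3, -6, -12, -24, -48, -96 → -192 (×2 each step).
V — +1 each step: 52, 53, 54, 55, 56, 57 → 58.
W goes -20, -17, -9, -6, 2, 5 → 13 (alternating steps +3, +8, +3, +8, …).
T: together with the w always sums to 10; 30, 27, 19, 16, 8, 5 → -3.
So the next element is (u=-192; v=58; w=13; t=-3).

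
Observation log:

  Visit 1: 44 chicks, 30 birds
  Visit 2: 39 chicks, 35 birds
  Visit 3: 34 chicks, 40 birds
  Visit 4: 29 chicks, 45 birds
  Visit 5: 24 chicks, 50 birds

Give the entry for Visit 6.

Chicks goes 44, 39, 34, 29, 24 → 19 (−5 each step).
Birds: together with the chicks always sums to 74, so 30, 35, 40, 45, 50 → 55.
Combining the parts gives 19 chicks, 55 birds.

19 chicks, 55 birds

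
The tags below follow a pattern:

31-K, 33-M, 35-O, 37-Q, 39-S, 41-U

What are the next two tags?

43-W, 45-Y

First component goes 31, 33, 35, 37, 39, 41 → 43 → 45 (+2 each step).
Letter: K, M, O, Q, S, U → W → Y (letters move forward 2 places in the alphabet).
So the next two tags are 43-W and 45-Y.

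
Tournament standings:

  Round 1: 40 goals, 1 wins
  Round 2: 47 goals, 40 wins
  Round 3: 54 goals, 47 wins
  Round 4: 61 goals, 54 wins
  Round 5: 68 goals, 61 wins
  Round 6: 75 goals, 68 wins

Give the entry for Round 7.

82 goals, 75 wins

Goals: +7 each step, so 40, 47, 54, 61, 68, 75 → 82.
Wins: always the previous value of the goals; 1, 40, 47, 54, 61, 68 → 75.
Putting it together: 82 goals, 75 wins.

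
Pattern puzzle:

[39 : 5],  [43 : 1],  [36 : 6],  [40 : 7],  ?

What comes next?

[33 : 13]

First part: alternating steps +4, −7, +4, −7, …; 39, 43, 36, 40 → 33.
Second part goes 5, 1, 6, 7 → 13 (each term is the sum of the two before it).
Combining the parts gives [33 : 13].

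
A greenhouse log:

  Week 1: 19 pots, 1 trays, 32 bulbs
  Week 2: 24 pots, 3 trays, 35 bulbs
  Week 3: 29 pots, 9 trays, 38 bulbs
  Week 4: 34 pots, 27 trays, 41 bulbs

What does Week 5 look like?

39 pots, 81 trays, 44 bulbs

Pots: +5 each step; 19, 24, 29, 34 → 39.
For the trays, ×3 each step: 1, 3, 9, 27 → 81.
For the bulbs, +3 each step: 32, 35, 38, 41 → 44.
Combining the parts gives 39 pots, 81 trays, 44 bulbs.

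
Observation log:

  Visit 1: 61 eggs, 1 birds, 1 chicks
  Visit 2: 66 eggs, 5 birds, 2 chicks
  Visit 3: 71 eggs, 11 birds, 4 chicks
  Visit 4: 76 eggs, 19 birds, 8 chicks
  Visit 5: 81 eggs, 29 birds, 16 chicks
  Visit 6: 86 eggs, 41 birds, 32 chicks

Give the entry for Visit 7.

Eggs: 61, 66, 71, 76, 81, 86 → 91 (+5 each step).
Birds: differences are 4, 6, 8, … (increasing by 2 each time), so 1, 5, 11, 19, 29, 41 → 55.
For the chicks, ×2 each step: 1, 2, 4, 8, 16, 32 → 64.
Combining the parts gives 91 eggs, 55 birds, 64 chicks.

91 eggs, 55 birds, 64 chicks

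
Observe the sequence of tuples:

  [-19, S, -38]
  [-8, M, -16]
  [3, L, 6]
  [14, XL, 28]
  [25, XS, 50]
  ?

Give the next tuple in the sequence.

[36, S, 72]

For the first entry, +11 each step: -19, -8, 3, 14, 25 → 36.
For the size, runs through clothing sizes XS→XL: S, M, L, XL, XS → S.
For the third entry, always 2 × the first entry: -38, -16, 6, 28, 50 → 72.
Combining the parts gives [36, S, 72].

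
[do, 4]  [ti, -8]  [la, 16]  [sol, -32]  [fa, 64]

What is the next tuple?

[mi, -128]

Note goes do, ti, la, sol, fa → mi (runs backward through the solfège scale do→ti).
Second value goes 4, -8, 16, -32, 64 → -128 (×(-2) each step).
Putting it together: [mi, -128].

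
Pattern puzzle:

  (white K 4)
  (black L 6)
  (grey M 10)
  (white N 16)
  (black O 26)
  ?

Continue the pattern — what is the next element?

(grey P 42)

Shade — repeats white → black → grey: white, black, grey, white, black → grey.
Letter: K, L, M, N, O → P (letters move forward 1 place in the alphabet).
Third value goes 4, 6, 10, 16, 26 → 42 (each term is the sum of the two before it).
So the next element is (grey P 42).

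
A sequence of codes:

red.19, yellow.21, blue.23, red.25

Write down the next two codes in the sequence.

Colour — repeats red → yellow → blue: red, yellow, blue, red → yellow → blue.
Second component: +2 each step, so 19, 21, 23, 25 → 27 → 29.
So the next two codes are yellow.27 and blue.29.

yellow.27 then blue.29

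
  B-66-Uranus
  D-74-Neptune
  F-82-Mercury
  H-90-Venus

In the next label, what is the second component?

Second component — +8 each step: 66, 74, 82, 90 → 98.

98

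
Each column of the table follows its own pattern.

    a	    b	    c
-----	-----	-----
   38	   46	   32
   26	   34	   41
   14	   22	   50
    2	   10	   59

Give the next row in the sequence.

-10  -2  68

Column a: −12 each step; 38, 26, 14, 2 → -10.
Column b: −12 each step; 46, 34, 22, 10 → -2.
Column c — +9 each step: 32, 41, 50, 59 → 68.
So the next row is -10  -2  68.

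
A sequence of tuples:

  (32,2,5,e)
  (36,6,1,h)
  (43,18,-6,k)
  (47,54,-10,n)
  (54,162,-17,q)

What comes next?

First component: alternating steps +4, +7, +4, +7, …, so 32, 36, 43, 47, 54 → 58.
Second component: ×3 each step, so 2, 6, 18, 54, 162 → 486.
Third component: 5, 1, -6, -10, -17 → -21 (together with the first component always sums to 37).
Letter: letters move forward 3 places in the alphabet, so e, h, k, n, q → t.
Putting it together: (58,486,-21,t).

(58,486,-21,t)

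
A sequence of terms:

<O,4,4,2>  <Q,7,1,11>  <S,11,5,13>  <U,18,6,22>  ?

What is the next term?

<W,29,11,24>

Letter: letters move forward 2 places in the alphabet; O, Q, S, U → W.
For the second component, each term is the sum of the two before it: 4, 7, 11, 18 → 29.
Third component: each term is the sum of the two before it; 4, 1, 5, 6 → 11.
Fourth component: alternating steps +9, +2, +9, +2, …, so 2, 11, 13, 22 → 24.
Putting it together: <W,29,11,24>.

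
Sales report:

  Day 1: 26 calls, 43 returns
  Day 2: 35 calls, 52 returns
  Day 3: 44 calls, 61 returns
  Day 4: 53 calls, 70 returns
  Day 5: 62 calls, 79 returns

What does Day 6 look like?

71 calls, 88 returns

Calls: +9 each step; 26, 35, 44, 53, 62 → 71.
Returns: 43, 52, 61, 70, 79 → 88 (+9 each step).
So the next record is 71 calls, 88 returns.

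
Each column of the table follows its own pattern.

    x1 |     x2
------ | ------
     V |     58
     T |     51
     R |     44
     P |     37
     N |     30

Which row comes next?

Column x1 — letters move back 2 places in the alphabet: V, T, R, P, N → L.
Column x2 goes 58, 51, 44, 37, 30 → 23 (−7 each step).
Combining the parts gives L  23.

L  23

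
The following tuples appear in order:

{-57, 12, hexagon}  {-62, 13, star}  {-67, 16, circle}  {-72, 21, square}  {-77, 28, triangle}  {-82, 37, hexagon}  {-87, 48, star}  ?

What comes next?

First slot: −5 each step; -57, -62, -67, -72, -77, -82, -87 → -92.
Second slot: differences are 1, 3, 5, … (increasing by 2 each time); 12, 13, 16, 21, 28, 37, 48 → 61.
Shape: repeats hexagon → star → circle → square → triangle, so hexagon, star, circle, square, triangle, hexagon, star → circle.
So the next tuple is {-92, 61, circle}.

{-92, 61, circle}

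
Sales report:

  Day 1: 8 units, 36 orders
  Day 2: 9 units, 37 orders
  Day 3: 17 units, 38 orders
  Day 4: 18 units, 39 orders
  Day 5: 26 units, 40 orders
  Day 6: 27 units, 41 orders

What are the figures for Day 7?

35 units, 42 orders

Units: alternating steps +1, +8, +1, +8, …, so 8, 9, 17, 18, 26, 27 → 35.
Orders goes 36, 37, 38, 39, 40, 41 → 42 (+1 each step).
So the next line is 35 units, 42 orders.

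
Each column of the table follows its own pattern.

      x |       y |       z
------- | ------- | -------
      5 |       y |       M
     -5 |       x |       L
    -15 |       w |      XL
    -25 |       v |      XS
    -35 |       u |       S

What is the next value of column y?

Column x: −10 each step, so 5, -5, -15, -25, -35 → -45.
Column y — letters move back 1 place in the alphabet: y, x, w, v, u → t.
For the column z, runs through clothing sizes XS→XL: M, L, XL, XS, S → M.

t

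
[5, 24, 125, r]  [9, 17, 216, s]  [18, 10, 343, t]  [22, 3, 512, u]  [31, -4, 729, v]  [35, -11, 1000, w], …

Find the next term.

For the first part, alternating steps +4, +9, +4, +9, …: 5, 9, 18, 22, 31, 35 → 44.
Second part: −7 each step, so 24, 17, 10, 3, -4, -11 → -18.
Third part: perfect cubes: 5³, 6³, 7³, …; 125, 216, 343, 512, 729, 1000 → 1331.
Letter: letters move forward 1 place in the alphabet, so r, s, t, u, v, w → x.
Combining the parts gives [44, -18, 1331, x].

[44, -18, 1331, x]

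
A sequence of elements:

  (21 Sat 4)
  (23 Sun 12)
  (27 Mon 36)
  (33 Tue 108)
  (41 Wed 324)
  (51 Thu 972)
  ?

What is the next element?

(63 Fri 2916)

First value — differences are 2, 4, 6, … (increasing by 2 each time): 21, 23, 27, 33, 41, 51 → 63.
Day: runs through the weekdays Mon→Sun; Sat, Sun, Mon, Tue, Wed, Thu → Fri.
Third value — ×3 each step: 4, 12, 36, 108, 324, 972 → 2916.
Putting it together: (63 Fri 2916).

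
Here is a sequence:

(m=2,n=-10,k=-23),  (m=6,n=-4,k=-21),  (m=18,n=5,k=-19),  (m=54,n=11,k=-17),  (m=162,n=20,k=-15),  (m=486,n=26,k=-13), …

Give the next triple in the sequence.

(m=1458,n=35,k=-11)

For the m, ×3 each step: 2, 6, 18, 54, 162, 486 → 1458.
N: alternating steps +6, +9, +6, +9, …, so -10, -4, 5, 11, 20, 26 → 35.
K: -23, -21, -19, -17, -15, -13 → -11 (+2 each step).
Putting it together: (m=1458,n=35,k=-11).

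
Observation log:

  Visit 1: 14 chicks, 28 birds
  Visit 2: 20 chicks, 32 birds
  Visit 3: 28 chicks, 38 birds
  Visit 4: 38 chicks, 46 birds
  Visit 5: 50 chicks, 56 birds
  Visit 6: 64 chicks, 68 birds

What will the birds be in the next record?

82

Birds: differences are 4, 6, 8, … (increasing by 2 each time); 28, 32, 38, 46, 56, 68 → 82.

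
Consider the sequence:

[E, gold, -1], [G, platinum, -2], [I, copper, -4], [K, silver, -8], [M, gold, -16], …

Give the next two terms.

[O, platinum, -32], [Q, copper, -64]

Letter goes E, G, I, K, M → O → Q (letters move forward 2 places in the alphabet).
Metal: gold, platinum, copper, silver, gold → platinum → copper (repeats gold → platinum → copper → silver).
For the third part, ×2 each step: -1, -2, -4, -8, -16 → -32 → -64.
Putting the parts together: [O, platinum, -32] and then [Q, copper, -64].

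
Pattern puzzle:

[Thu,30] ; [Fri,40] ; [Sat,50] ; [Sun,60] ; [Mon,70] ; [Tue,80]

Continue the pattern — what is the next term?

[Wed,90]

Day: runs through the weekdays Mon→Sun; Thu, Fri, Sat, Sun, Mon, Tue → Wed.
Second entry: +10 each step, so 30, 40, 50, 60, 70, 80 → 90.
Combining the parts gives [Wed,90].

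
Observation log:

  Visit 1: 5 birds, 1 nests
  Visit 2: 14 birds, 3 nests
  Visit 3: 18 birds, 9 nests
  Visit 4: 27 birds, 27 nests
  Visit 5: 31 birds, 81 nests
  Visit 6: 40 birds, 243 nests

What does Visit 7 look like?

Birds: alternating steps +9, +4, +9, +4, …; 5, 14, 18, 27, 31, 40 → 44.
Nests: ×3 each step; 1, 3, 9, 27, 81, 243 → 729.
Putting it together: 44 birds, 729 nests.

44 birds, 729 nests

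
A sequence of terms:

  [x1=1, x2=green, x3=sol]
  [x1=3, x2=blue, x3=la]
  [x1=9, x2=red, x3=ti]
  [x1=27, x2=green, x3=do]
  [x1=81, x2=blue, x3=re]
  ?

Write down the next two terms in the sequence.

X1 goes 1, 3, 9, 27, 81 → 243 → 729 (×3 each step).
For the x2, repeats green → blue → red: green, blue, red, green, blue → red → green.
X3 goes sol, la, ti, do, re → mi → fa (runs through the solfège scale do→ti).
Putting the parts together: [x1=243, x2=red, x3=mi] and then [x1=729, x2=green, x3=fa].

[x1=243, x2=red, x3=mi], [x1=729, x2=green, x3=fa]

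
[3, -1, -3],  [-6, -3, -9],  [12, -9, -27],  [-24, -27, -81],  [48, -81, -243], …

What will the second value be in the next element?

-243

First value: 3, -6, 12, -24, 48 → -96 (×(-2) each step).
Second value — ×3 each step: -1, -3, -9, -27, -81 → -243.
Third value — ×3 each step: -3, -9, -27, -81, -243 → -729.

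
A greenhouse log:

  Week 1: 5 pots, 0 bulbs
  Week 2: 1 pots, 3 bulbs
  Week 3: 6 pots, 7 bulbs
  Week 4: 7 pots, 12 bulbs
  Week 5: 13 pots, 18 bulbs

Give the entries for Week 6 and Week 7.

20 pots, 25 bulbs; 33 pots, 33 bulbs

Pots: 5, 1, 6, 7, 13 → 20 → 33 (each term is the sum of the two before it).
Bulbs: 0, 3, 7, 12, 18 → 25 → 33 (differences are 3, 4, 5, … (increasing by 1 each time)).
So the next two lines are 20 pots, 25 bulbs and 33 pots, 33 bulbs.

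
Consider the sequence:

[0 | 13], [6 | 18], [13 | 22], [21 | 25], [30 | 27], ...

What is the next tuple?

[40 | 28]

First coordinate: differences are 6, 7, 8, … (increasing by 1 each time); 0, 6, 13, 21, 30 → 40.
Second coordinate: differences are 5, 4, 3, … (decreasing by 1 each time), so 13, 18, 22, 25, 27 → 28.
Combining the parts gives [40 | 28].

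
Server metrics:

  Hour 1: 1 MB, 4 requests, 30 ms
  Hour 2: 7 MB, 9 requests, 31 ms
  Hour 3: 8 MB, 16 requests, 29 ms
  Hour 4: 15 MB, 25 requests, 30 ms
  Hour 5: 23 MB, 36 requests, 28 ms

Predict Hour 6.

38 MB, 49 requests, 29 ms

MB: 1, 7, 8, 15, 23 → 38 (each term is the sum of the two before it).
Requests: perfect squares: 2², 3², 4², …; 4, 9, 16, 25, 36 → 49.
Ms — alternating steps +1, −2, +1, −2, …: 30, 31, 29, 30, 28 → 29.
Putting it together: 38 MB, 49 requests, 29 ms.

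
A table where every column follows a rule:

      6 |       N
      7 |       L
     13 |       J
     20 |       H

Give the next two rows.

First component — each term is the sum of the two before it: 6, 7, 13, 20 → 33 → 53.
Letter goes N, L, J, H → F → D (letters move back 2 places in the alphabet).
So the next two rows are 33  F and 53  D.

33  F; 53  D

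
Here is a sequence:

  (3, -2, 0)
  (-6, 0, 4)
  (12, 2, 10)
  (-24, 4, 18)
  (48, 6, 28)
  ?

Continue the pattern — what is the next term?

First part goes 3, -6, 12, -24, 48 → -96 (×(-2) each step).
Second part: +2 each step; -2, 0, 2, 4, 6 → 8.
Third part goes 0, 4, 10, 18, 28 → 40 (differences are 4, 6, 8, … (increasing by 2 each time)).
So the next term is (-96, 8, 40).

(-96, 8, 40)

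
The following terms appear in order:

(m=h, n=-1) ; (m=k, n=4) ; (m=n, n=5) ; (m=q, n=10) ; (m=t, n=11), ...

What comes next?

M: h, k, n, q, t → w (letters move forward 3 places in the alphabet).
N goes -1, 4, 5, 10, 11 → 16 (alternating steps +5, +1, +5, +1, …).
Putting it together: (m=w, n=16).

(m=w, n=16)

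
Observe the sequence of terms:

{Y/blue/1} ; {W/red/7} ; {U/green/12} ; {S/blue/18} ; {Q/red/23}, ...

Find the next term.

Letter: Y, W, U, S, Q → O (letters move back 2 places in the alphabet).
Colour — repeats blue → red → green: blue, red, green, blue, red → green.
Third entry: 1, 7, 12, 18, 23 → 29 (alternating steps +6, +5, +6, +5, …).
So the next term is {O/green/29}.

{O/green/29}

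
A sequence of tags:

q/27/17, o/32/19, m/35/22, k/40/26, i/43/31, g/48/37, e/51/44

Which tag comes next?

c/56/52

Letter: q, o, m, k, i, g, e → c (letters move back 2 places in the alphabet).
For the second component, alternating steps +5, +3, +5, +3, …: 27, 32, 35, 40, 43, 48, 51 → 56.
Third component — differences are 2, 3, 4, … (increasing by 1 each time): 17, 19, 22, 26, 31, 37, 44 → 52.
Combining the parts gives c/56/52.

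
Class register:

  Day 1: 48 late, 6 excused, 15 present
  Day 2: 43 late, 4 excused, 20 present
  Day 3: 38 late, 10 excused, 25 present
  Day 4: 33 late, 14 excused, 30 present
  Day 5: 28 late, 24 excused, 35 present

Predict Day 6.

Late goes 48, 43, 38, 33, 28 → 23 (−5 each step).
Excused: each term is the sum of the two before it; 6, 4, 10, 14, 24 → 38.
Present: together with the late always sums to 63; 15, 20, 25, 30, 35 → 40.
Putting it together: 23 late, 38 excused, 40 present.

23 late, 38 excused, 40 present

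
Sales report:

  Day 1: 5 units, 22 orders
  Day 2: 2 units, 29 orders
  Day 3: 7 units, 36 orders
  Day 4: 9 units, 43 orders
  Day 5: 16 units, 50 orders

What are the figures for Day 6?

Units — each term is the sum of the two before it: 5, 2, 7, 9, 16 → 25.
Orders goes 22, 29, 36, 43, 50 → 57 (+7 each step).
So the next line is 25 units, 57 orders.

25 units, 57 orders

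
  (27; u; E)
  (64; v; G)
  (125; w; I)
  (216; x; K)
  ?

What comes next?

(343; y; M)

First entry — perfect cubes: 3³, 4³, 5³, …: 27, 64, 125, 216 → 343.
First letter: letters move forward 1 place in the alphabet, so u, v, w, x → y.
Second letter goes E, G, I, K → M (letters move forward 2 places in the alphabet).
So the next tuple is (343; y; M).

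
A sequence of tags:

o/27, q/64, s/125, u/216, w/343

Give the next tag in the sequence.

Letter: o, q, s, u, w → y (letters move forward 2 places in the alphabet).
For the second component, perfect cubes: 3³, 4³, 5³, …: 27, 64, 125, 216, 343 → 512.
Combining the parts gives y/512.

y/512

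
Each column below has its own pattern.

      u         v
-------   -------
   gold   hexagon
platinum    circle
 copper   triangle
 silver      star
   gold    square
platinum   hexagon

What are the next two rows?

Column u: repeats gold → platinum → copper → silver; gold, platinum, copper, silver, gold, platinum → copper → silver.
Column v: repeats hexagon → circle → triangle → star → square; hexagon, circle, triangle, star, square, hexagon → circle → triangle.
Putting the parts together: copper  circle and then silver  triangle.

copper  circle; silver  triangle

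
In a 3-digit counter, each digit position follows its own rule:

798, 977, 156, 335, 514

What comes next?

First digit: 7, 9, 1, 3, 5 → 7 (+2 each step, mod 10).
Second digit — −2 each step, mod 10: 9, 7, 5, 3, 1 → 9.
Third digit: −1 each step, mod 10; 8, 7, 6, 5, 4 → 3.
Combining the parts gives 793.

793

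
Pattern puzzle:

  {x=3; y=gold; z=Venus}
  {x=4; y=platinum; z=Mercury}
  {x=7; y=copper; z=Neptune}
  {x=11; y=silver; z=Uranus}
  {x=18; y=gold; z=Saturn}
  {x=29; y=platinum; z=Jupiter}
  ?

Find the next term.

{x=47; y=copper; z=Mars}

X: each term is the sum of the two before it, so 3, 4, 7, 11, 18, 29 → 47.
For the y, repeats gold → platinum → copper → silver: gold, platinum, copper, silver, gold, platinum → copper.
Z: runs backward through the planets Mercury→Neptune, so Venus, Mercury, Neptune, Uranus, Saturn, Jupiter → Mars.
Combining the parts gives {x=47; y=copper; z=Mars}.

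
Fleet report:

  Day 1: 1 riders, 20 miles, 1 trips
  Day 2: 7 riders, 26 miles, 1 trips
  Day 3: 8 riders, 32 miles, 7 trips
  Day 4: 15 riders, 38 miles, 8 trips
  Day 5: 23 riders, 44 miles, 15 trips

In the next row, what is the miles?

50

Miles: +6 each step; 20, 26, 32, 38, 44 → 50.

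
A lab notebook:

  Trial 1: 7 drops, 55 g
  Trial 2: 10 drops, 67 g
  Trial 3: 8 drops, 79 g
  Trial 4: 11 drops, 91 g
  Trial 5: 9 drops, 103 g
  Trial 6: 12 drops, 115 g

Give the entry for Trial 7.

10 drops, 127 g

Drops: 7, 10, 8, 11, 9, 12 → 10 (alternating steps +3, −2, +3, −2, …).
G — +12 each step: 55, 67, 79, 91, 103, 115 → 127.
So the next row is 10 drops, 127 g.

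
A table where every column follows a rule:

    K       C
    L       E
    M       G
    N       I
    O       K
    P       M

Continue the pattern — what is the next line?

For the first letter, letters move forward 1 place in the alphabet: K, L, M, N, O, P → Q.
Second letter: letters move forward 2 places in the alphabet, so C, E, G, I, K, M → O.
Combining the parts gives Q  O.

Q  O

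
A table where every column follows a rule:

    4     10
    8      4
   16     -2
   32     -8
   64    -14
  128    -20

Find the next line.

First component: ×2 each step; 4, 8, 16, 32, 64, 128 → 256.
Second component — −6 each step: 10, 4, -2, -8, -14, -20 → -26.
Putting it together: 256  -26.

256  -26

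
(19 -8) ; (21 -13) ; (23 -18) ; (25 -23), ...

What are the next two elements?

(27 -28), (29 -33)

First coordinate: +2 each step; 19, 21, 23, 25 → 27 → 29.
Second coordinate — −5 each step: -8, -13, -18, -23 → -28 → -33.
So the next two elements are (27 -28) and (29 -33).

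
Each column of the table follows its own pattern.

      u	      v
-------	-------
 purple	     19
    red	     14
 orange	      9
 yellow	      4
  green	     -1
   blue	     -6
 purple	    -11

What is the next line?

Column u: repeats purple → red → orange → yellow → green → blue; purple, red, orange, yellow, green, blue, purple → red.
Column v — −5 each step: 19, 14, 9, 4, -1, -6, -11 → -16.
Combining the parts gives red  -16.

red  -16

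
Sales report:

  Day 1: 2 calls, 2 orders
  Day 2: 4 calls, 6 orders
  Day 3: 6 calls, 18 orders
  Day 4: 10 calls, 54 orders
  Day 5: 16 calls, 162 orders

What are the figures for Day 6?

Calls: 2, 4, 6, 10, 16 → 26 (each term is the sum of the two before it).
Orders goes 2, 6, 18, 54, 162 → 486 (×3 each step).
Putting it together: 26 calls, 486 orders.

26 calls, 486 orders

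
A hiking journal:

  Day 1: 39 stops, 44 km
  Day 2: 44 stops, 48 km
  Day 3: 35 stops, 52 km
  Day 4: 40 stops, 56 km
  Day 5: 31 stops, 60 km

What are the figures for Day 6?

36 stops, 64 km

Stops goes 39, 44, 35, 40, 31 → 36 (alternating steps +5, −9, +5, −9, …).
Km — +4 each step: 44, 48, 52, 56, 60 → 64.
Putting it together: 36 stops, 64 km.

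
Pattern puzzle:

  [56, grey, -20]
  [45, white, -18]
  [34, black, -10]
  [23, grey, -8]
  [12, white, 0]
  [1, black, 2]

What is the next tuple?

[-10, grey, 10]

First coordinate goes 56, 45, 34, 23, 12, 1 → -10 (−11 each step).
Shade goes grey, white, black, grey, white, black → grey (repeats grey → white → black).
Third coordinate goes -20, -18, -10, -8, 0, 2 → 10 (alternating steps +2, +8, +2, +8, …).
Putting it together: [-10, grey, 10].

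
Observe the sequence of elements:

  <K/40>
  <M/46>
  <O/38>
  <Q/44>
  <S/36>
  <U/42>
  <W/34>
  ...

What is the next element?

Letter: letters move forward 2 places in the alphabet, so K, M, O, Q, S, U, W → Y.
Second slot — alternating steps +6, −8, +6, −8, …: 40, 46, 38, 44, 36, 42, 34 → 40.
Combining the parts gives <Y/40>.

<Y/40>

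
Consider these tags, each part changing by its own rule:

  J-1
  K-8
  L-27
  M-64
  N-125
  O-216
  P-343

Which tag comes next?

Q-512

For the letter, letters move forward 1 place in the alphabet: J, K, L, M, N, O, P → Q.
Second component goes 1, 8, 27, 64, 125, 216, 343 → 512 (perfect cubes: 1³, 2³, 3³, …).
Putting it together: Q-512.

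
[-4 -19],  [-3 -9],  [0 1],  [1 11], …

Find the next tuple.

[4 21]

First coordinate: -4, -3, 0, 1 → 4 (alternating steps +1, +3, +1, +3, …).
Second coordinate: -19, -9, 1, 11 → 21 (+10 each step).
Putting it together: [4 21].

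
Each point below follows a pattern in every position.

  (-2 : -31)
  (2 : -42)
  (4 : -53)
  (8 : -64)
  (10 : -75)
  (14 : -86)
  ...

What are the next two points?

(16 : -97), (20 : -108)

First coordinate — alternating steps +4, +2, +4, +2, …: -2, 2, 4, 8, 10, 14 → 16 → 20.
Second coordinate: −11 each step; -31, -42, -53, -64, -75, -86 → -97 → -108.
So the next two points are (16 : -97) and (20 : -108).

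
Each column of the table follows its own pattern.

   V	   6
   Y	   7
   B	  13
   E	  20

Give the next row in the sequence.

Letter: letters move forward 3 places in the alphabet, wrapping Z→A, so V, Y, B, E → H.
Second component: each term is the sum of the two before it, so 6, 7, 13, 20 → 33.
So the next row is H  33.

H  33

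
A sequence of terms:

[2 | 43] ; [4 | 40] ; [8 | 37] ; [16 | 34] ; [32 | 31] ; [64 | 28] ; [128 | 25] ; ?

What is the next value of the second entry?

Second entry: 43, 40, 37, 34, 31, 28, 25 → 22 (−3 each step).

22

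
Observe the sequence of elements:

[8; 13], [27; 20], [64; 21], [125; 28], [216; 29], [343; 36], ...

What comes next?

[512; 37]

First slot: perfect cubes: 2³, 3³, 4³, …; 8, 27, 64, 125, 216, 343 → 512.
Second slot: 13, 20, 21, 28, 29, 36 → 37 (alternating steps +7, +1, +7, +1, …).
So the next element is [512; 37].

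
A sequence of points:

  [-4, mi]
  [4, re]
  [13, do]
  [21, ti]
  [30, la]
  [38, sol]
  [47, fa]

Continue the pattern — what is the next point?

First component: alternating steps +8, +9, +8, +9, …, so -4, 4, 13, 21, 30, 38, 47 → 55.
Note: runs backward through the solfège scale do→ti, so mi, re, do, ti, la, sol, fa → mi.
Putting it together: [55, mi].

[55, mi]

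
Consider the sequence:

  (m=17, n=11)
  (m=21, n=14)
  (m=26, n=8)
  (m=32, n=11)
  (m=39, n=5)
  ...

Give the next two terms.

(m=47, n=8), (m=56, n=2)

M: differences are 4, 5, 6, … (increasing by 1 each time), so 17, 21, 26, 32, 39 → 47 → 56.
N — alternating steps +3, −6, +3, −6, …: 11, 14, 8, 11, 5 → 8 → 2.
So the next two terms are (m=47, n=8) and (m=56, n=2).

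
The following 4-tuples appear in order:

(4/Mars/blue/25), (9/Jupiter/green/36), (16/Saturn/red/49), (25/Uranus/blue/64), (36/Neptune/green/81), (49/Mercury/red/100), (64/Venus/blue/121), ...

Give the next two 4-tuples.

(81/Earth/green/144), (100/Mars/red/169)

First entry: perfect squares: 2², 3², 4², …; 4, 9, 16, 25, 36, 49, 64 → 81 → 100.
Planet goes Mars, Jupiter, Saturn, Uranus, Neptune, Mercury, Venus → Earth → Mars (runs through the planets Mercury→Neptune).
Colour: repeats blue → green → red; blue, green, red, blue, green, red, blue → green → red.
Fourth entry: perfect squares: 5², 6², 7², …, so 25, 36, 49, 64, 81, 100, 121 → 144 → 169.
So the next two 4-tuples are (81/Earth/green/144) and (100/Mars/red/169).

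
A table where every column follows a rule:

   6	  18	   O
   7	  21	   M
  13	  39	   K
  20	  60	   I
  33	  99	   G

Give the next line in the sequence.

For the first component, each term is the sum of the two before it: 6, 7, 13, 20, 33 → 53.
Second component: always 3 × the first component, so 18, 21, 39, 60, 99 → 159.
Letter goes O, M, K, I, G → E (letters move back 2 places in the alphabet).
Putting it together: 53  159  E.

53  159  E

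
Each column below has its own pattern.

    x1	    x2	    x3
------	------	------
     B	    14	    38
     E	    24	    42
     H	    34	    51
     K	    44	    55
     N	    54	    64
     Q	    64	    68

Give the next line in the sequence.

Column x1: B, E, H, K, N, Q → T (letters move forward 3 places in the alphabet).
For the column x2, +10 each step: 14, 24, 34, 44, 54, 64 → 74.
Column x3: alternating steps +4, +9, +4, +9, …; 38, 42, 51, 55, 64, 68 → 77.
Putting it together: T  74  77.

T  74  77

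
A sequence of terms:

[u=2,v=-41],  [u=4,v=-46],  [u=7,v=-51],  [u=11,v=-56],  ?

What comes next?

[u=16,v=-61]

U: differences are 2, 3, 4, … (increasing by 1 each time); 2, 4, 7, 11 → 16.
V: -41, -46, -51, -56 → -61 (−5 each step).
Putting it together: [u=16,v=-61].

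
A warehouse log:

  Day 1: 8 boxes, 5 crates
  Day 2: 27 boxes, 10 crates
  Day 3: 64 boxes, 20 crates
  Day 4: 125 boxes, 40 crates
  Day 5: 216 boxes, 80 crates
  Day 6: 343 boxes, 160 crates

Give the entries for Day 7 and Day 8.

512 boxes, 320 crates; 729 boxes, 640 crates

Boxes: perfect cubes: 2³, 3³, 4³, …, so 8, 27, 64, 125, 216, 343 → 512 → 729.
Crates: ×2 each step; 5, 10, 20, 40, 80, 160 → 320 → 640.
So the next two rows are 512 boxes, 320 crates and 729 boxes, 640 crates.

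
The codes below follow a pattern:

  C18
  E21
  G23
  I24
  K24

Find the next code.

Letter goes C, E, G, I, K → M (letters move forward 2 places in the alphabet).
Second component: 18, 21, 23, 24, 24 → 23 (differences are 3, 2, 1, … (decreasing by 1 each time)).
Putting it together: M23.

M23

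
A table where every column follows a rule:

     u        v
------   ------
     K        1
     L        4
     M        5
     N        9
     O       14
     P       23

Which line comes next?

Column u: letters move forward 1 place in the alphabet; K, L, M, N, O, P → Q.
Column v goes 1, 4, 5, 9, 14, 23 → 37 (each term is the sum of the two before it).
So the next line is Q  37.

Q  37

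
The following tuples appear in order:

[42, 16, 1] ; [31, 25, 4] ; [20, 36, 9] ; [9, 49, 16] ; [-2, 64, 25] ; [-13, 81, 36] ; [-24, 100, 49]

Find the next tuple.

For the first entry, −11 each step: 42, 31, 20, 9, -2, -13, -24 → -35.
Second entry: perfect squares: 4², 5², 6², …, so 16, 25, 36, 49, 64, 81, 100 → 121.
Third entry goes 1, 4, 9, 16, 25, 36, 49 → 64 (perfect squares: 1², 2², 3², …).
So the next tuple is [-35, 121, 64].

[-35, 121, 64]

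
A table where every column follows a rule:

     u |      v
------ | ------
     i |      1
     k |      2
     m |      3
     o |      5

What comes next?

q  8

Column u — letters move forward 2 places in the alphabet: i, k, m, o → q.
Column v: each term is the sum of the two before it, so 1, 2, 3, 5 → 8.
So the next row is q  8.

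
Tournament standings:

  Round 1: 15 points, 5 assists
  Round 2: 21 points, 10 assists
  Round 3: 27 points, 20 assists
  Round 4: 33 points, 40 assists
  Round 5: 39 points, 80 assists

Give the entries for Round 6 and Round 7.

Points: 15, 21, 27, 33, 39 → 45 → 51 (+6 each step).
Assists goes 5, 10, 20, 40, 80 → 160 → 320 (×2 each step).
So the next two lines are 45 points, 160 assists and 51 points, 320 assists.

45 points, 160 assists; 51 points, 320 assists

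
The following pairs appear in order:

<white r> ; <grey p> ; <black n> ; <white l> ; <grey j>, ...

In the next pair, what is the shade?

black

Shade: repeats white → grey → black; white, grey, black, white, grey → black.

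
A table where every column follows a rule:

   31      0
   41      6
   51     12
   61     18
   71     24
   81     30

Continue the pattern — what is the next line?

91  36

First component goes 31, 41, 51, 61, 71, 81 → 91 (+10 each step).
Second component: 0, 6, 12, 18, 24, 30 → 36 (+6 each step).
Putting it together: 91  36.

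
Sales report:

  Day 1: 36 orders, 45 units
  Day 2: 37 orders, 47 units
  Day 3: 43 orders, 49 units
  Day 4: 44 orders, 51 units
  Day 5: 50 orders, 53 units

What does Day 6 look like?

For the orders, alternating steps +1, +6, +1, +6, …: 36, 37, 43, 44, 50 → 51.
For the units, +2 each step: 45, 47, 49, 51, 53 → 55.
Putting it together: 51 orders, 55 units.

51 orders, 55 units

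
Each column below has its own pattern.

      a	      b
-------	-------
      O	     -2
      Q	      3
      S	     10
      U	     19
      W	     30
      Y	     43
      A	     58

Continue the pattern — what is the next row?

Column a goes O, Q, S, U, W, Y, A → C (letters move forward 2 places in the alphabet, wrapping Z→A).
Column b — differences are 5, 7, 9, … (increasing by 2 each time): -2, 3, 10, 19, 30, 43, 58 → 75.
Putting it together: C  75.

C  75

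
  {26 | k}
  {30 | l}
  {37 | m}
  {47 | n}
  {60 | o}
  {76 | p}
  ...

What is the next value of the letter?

Letter: letters move forward 1 place in the alphabet, so k, l, m, n, o, p → q.

q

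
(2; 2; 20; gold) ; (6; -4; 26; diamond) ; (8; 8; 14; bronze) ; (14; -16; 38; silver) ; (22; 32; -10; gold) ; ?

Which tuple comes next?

First component goes 2, 6, 8, 14, 22 → 36 (each term is the sum of the two before it).
Second component: 2, -4, 8, -16, 32 → -64 (×(-2) each step).
For the third component, together with the second component always sums to 22: 20, 26, 14, 38, -10 → 86.
Rank — repeats gold → diamond → bronze → silver: gold, diamond, bronze, silver, gold → diamond.
Putting it together: (36; -64; 86; diamond).

(36; -64; 86; diamond)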